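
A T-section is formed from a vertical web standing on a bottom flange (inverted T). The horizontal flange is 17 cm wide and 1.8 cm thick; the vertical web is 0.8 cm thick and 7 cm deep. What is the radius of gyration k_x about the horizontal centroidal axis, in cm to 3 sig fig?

Treat the section as a set of non-overlapping primitives; coordinates are from the bounding-box lower-left.
Flange: 17 × 1.8, A = 30.6 cm², y = 0.9 cm, Ī = 8.262 cm⁴.
Web: 0.8 × 7, A = 5.6 cm², y = 5.3 cm, Ī = 22.867 cm⁴.
Centroid: ȳ = ΣA·y / ΣA = 1.5807 cm.
Transfer each piece to the horizontal centroidal axis using Ī + A·d² with d = y − 1.5807:
  flange: d = -0.68066 cm → contributes +22.439 cm⁴
  web: d = 3.7193 cm → contributes +100.33 cm⁴
Total I = 122.77 cm⁴.
Radius of gyration: k = √(I/A) = √(122.77 / 36.2) = 1.8416 cm.

k_x ≈ 1.84 cm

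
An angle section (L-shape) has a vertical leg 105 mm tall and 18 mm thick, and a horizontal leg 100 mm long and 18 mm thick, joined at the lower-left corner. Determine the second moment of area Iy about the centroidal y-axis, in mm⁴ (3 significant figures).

Iy ≈ 2.95 × 10⁶ mm⁴

Decompose the section into non-overlapping parts with the origin at the bottom-left of its bounding rectangle.
Vertical leg: 18 × 105, A = 1 890 mm², x = 9 mm, Ī = 51 030 mm⁴.
Horizontal leg (remainder): 82 × 18, A = 1 476 mm², x = 59 mm, Ī = 827 052 mm⁴.
Centroid: x̄ = ΣA·x / ΣA = 30.925 mm.
Transfer each piece to the centroidal y-axis using Ī + A·d² with d = x − 30.925:
  vertical leg: d = -21.925 mm → contributes +959 575 mm⁴
  horizontal leg (remainder): d = 28.075 mm → contributes +1 990 432 mm⁴
Total I = 2 950 007 mm⁴.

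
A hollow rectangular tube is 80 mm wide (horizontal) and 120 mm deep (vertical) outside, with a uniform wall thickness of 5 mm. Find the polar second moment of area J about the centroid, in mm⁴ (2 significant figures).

J ≈ 5.7 × 10⁶ mm⁴

Treat the section as a set of non-overlapping primitives; coordinates are from the bounding-box lower-left.
Outer rectangle: 80 × 120, A = 9 600 mm², y = 60 mm, Ī = 11 520 000 mm⁴.
Inner void (subtracted): 70 × 110, A = 7 700 mm², y = 60 mm, Ī = 7 764 167 mm⁴.
By symmetry the centroid is at mid-height, ȳ = 60 mm.
All pieces are centred on the centroidal x-axis, so I = ΣĪ (holes subtracted) = 3 755 833 mm⁴.
Repeating about the centroidal y-axis gives I_y = 1 975 833 mm⁴.
Polar second moment: J = I_x + I_y = 5 731 667 mm⁴.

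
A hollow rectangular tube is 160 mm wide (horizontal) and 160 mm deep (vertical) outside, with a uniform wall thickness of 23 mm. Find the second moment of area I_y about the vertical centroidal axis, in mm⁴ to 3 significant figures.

I_y ≈ 4.05 × 10⁷ mm⁴

Treat the section as a set of non-overlapping primitives; coordinates are from the bounding-box lower-left.
Outer rectangle: 160 × 160, A = 25 600 mm², x = 80 mm, Ī = 54 613 333 mm⁴.
Inner void (subtracted): 114 × 114, A = 12 996 mm², x = 80 mm, Ī = 14 074 668 mm⁴.
By symmetry the centroid is at mid-width, x̄ = 80 mm.
All pieces are centred on the vertical centroidal axis, so I = ΣĪ (holes subtracted) = 40 538 665 mm⁴.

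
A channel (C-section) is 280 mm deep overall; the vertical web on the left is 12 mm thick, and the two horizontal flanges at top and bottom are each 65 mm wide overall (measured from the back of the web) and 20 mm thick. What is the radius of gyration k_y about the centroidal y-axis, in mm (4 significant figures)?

k_y ≈ 18.67 mm

Treat the section as a set of non-overlapping primitives; coordinates are from the bounding-box lower-left.
Web: 12 × 280, A = 3 360 mm², x = 6 mm, Ī = 40 320 mm⁴.
Top flange (beyond web): 53 × 20, A = 1 060 mm², x = 38.5 mm, Ī = 248 128 mm⁴.
Bottom flange (beyond web): 53 × 20, A = 1 060 mm², x = 38.5 mm, Ī = 248 128 mm⁴.
Centroid: x̄ = ΣA·x / ΣA = 18.573 mm.
Transfer each piece to the centroidal y-axis using Ī + A·d² with d = x − 18.573:
  web: d = -12.573 mm → contributes +571 469 mm⁴
  top flange (beyond web): d = 19.927 mm → contributes +669 039 mm⁴
  bottom flange (beyond web): d = 19.927 mm → contributes +669 039 mm⁴
Total I = 1 909 547 mm⁴.
Radius of gyration: k = √(I/A) = √(1 909 547 / 5 480) = 18.667 mm.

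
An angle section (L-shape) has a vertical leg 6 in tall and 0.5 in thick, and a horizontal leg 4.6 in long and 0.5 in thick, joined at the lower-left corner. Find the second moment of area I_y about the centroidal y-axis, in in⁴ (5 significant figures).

Break the section into simple shapes (no overlaps), measuring from the bottom-left corner of the bounding box.
Vertical leg: 0.5 × 6, A = 3 in², x = 0.25 in, Ī = 0.0625 in⁴.
Horizontal leg (remainder): 4.1 × 0.5, A = 2.05 in², x = 2.55 in, Ī = 2.871708 in⁴.
Centroid: x̄ = ΣA·x / ΣA = 1.183663 in.
Transfer each piece to the centroidal y-axis using Ī + A·d² with d = x − 1.183663:
  vertical leg: d = -0.9336634 in → contributes +2.677682 in⁴
  horizontal leg (remainder): d = 1.366337 in → contributes +6.698804 in⁴
Total I = 9.376486 in⁴.

I_y ≈ 9.3765 in⁴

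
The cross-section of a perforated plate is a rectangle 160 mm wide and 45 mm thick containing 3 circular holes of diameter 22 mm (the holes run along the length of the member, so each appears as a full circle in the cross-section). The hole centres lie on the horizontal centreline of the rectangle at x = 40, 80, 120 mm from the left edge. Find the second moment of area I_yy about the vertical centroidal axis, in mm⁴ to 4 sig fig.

I_yy ≈ 1.411 × 10⁷ mm⁴

Split into non-overlapping primitives; take the origin at the lower-left of the bounding box.
Plate: 160 × 45, A = 7 200 mm², x = 80 mm, Ī = 15 360 000 mm⁴.
Hole 1 (subtracted): ⌀22, A = 380.133 mm², x = 40 mm, Ī = 11 499 mm⁴.
Hole 2 (subtracted): ⌀22, A = 380.133 mm², x = 80 mm, Ī = 11 499 mm⁴.
Hole 3 (subtracted): ⌀22, A = 380.133 mm², x = 120 mm, Ī = 11 499 mm⁴.
By symmetry the centroid is at mid-width, x̄ = 80 mm.
Transfer each piece to the vertical centroidal axis using Ī + A·d² with d = x − 80:
  plate: d = 0 mm → contributes +15 360 000 mm⁴
  hole 1: d = -40 mm → contributes −619 711 mm⁴
  hole 2: d = 0 mm → contributes −11 499 mm⁴
  hole 3: d = 40 mm → contributes −619 711 mm⁴
Total I = 14 109 078 mm⁴.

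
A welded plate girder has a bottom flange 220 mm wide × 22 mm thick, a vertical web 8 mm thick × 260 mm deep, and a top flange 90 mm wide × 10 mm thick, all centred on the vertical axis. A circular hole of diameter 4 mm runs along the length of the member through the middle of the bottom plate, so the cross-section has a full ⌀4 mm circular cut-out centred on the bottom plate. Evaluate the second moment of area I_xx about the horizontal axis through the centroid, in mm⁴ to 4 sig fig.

Treat the section as a set of non-overlapping primitives; coordinates are from the bounding-box lower-left.
Bottom plate: 220 × 22, A = 4 840 mm², y = 11 mm, Ī = 195 213 mm⁴.
Web plate: 8 × 260, A = 2 080 mm², y = 152 mm, Ī = 11 717 333 mm⁴.
Top plate: 90 × 10, A = 900 mm², y = 287 mm, Ī = 7 500 mm⁴.
Hole (subtracted): ⌀4, A = 12.5664 mm², y = 11 mm, Ī = 12.5664 mm⁴.
Centroid: ȳ = ΣA·y / ΣA = 80.38 mm.
Transfer each piece to the horizontal axis through the centroid using Ī + A·d² with d = y − 80.38:
  bottom plate: d = -69.38 mm → contributes +23 492 984 mm⁴
  web plate: d = 71.62 mm → contributes +22 386 526 mm⁴
  top plate: d = 206.62 mm → contributes +38 430 130 mm⁴
  hole: d = -69.38 mm → contributes −60501.9 mm⁴
Total I = 84 249 138 mm⁴.

I_xx ≈ 8.425 × 10⁷ mm⁴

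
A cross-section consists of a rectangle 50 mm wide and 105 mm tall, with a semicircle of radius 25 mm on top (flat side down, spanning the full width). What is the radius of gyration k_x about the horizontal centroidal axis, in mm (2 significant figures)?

k_x ≈ 36 mm

Break the section into simple shapes (no overlaps), measuring from the bottom-left corner of the bounding box.
Rectangular body: 50 × 105, A = 5 250 mm², y = 52.5 mm, Ī = 4 823 438 mm⁴.
Semicircular cap: semicircle r = 25, A = 981.7 mm², y = 115.6 mm, Ī = 42 874 mm⁴.
Centroid: ȳ = ΣA·y / ΣA = 62.44 mm.
Transfer each piece to the horizontal centroidal axis using Ī + A·d² with d = y − 62.44:
  rectangular body: d = -9.942 mm → contributes +5 342 405 mm⁴
  semicircular cap: d = 53.17 mm → contributes +2 818 108 mm⁴
Total I = 8 160 513 mm⁴.
Radius of gyration: k = √(I/A) = √(8 160 513 / 6 232) = 36.19 mm.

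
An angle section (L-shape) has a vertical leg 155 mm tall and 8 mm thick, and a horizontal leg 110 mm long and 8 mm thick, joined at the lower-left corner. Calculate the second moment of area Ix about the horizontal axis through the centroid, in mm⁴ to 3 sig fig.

Ix ≈ 5.15 × 10⁶ mm⁴

Treat the section as a set of non-overlapping primitives; coordinates are from the bounding-box lower-left.
Vertical leg: 8 × 155, A = 1 240 mm², y = 77.5 mm, Ī = 2 482 583 mm⁴.
Horizontal leg (remainder): 102 × 8, A = 816 mm², y = 4 mm, Ī = 4 352 mm⁴.
Centroid: ȳ = ΣA·y / ΣA = 48.329 mm.
Transfer each piece to the horizontal axis through the centroid using Ī + A·d² with d = y − 48.329:
  vertical leg: d = 29.171 mm → contributes +3 537 773 mm⁴
  horizontal leg (remainder): d = -44.329 mm → contributes +1 607 826 mm⁴
Total I = 5 145 599 mm⁴.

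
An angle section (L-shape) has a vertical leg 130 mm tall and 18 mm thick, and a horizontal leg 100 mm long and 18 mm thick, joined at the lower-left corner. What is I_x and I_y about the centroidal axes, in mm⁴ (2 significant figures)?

Treat the section as a set of non-overlapping primitives; coordinates are from the bounding-box lower-left.
Vertical leg: 18 × 130, A = 2 340 mm², y = 65 mm, Ī = 3 295 500 mm⁴.
Horizontal leg (remainder): 82 × 18, A = 1 476 mm², y = 9 mm, Ī = 39 852 mm⁴.
Centroid: ȳ = ΣA·y / ΣA = 43.34 mm.
Transfer each piece to the centroidal x-axis using Ī + A·d² with d = y − 43.34:
  vertical leg: d = 21.66 mm → contributes +4 393 362 mm⁴
  horizontal leg (remainder): d = -34.34 mm → contributes +1 780 365 mm⁴
Total I = 6 173 728 mm⁴.
For the y-axis: x̄ = 28.34 mm.
Repeating about the centroidal y-axis gives I_y = 3 152 968 mm⁴.

I_x ≈ 6.2 × 10⁶ mm⁴, I_y ≈ 3.2 × 10⁶ mm⁴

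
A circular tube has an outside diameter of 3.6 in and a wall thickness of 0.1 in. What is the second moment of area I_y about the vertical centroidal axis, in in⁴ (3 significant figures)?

Split into non-overlapping primitives; take the origin at the lower-left of the bounding box.
Outer circle: ⌀3.6, A = 10.179 in², x = 1.8 in, Ī = 8.2448 in⁴.
Bore (subtracted): ⌀3.4, A = 9.0792 in², x = 1.8 in, Ī = 6.5597 in⁴.
By symmetry the centroid is at mid-width, x̄ = 1.8 in.
All pieces are centred on the vertical centroidal axis, so I = ΣĪ (holes subtracted) = 1.6851 in⁴.

I_y ≈ 1.69 in⁴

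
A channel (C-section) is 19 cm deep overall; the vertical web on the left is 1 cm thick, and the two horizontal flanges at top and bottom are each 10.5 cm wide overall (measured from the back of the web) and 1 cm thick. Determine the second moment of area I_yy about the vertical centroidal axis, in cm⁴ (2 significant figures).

Treat the section as a set of non-overlapping primitives; coordinates are from the bounding-box lower-left.
Web: 1 × 19, A = 19 cm², x = 0.5 cm, Ī = 1.583 cm⁴.
Top flange (beyond web): 9.5 × 1, A = 9.5 cm², x = 5.75 cm, Ī = 71.45 cm⁴.
Bottom flange (beyond web): 9.5 × 1, A = 9.5 cm², x = 5.75 cm, Ī = 71.45 cm⁴.
Centroid: x̄ = ΣA·x / ΣA = 3.125 cm.
Transfer each piece to the vertical centroidal axis using Ī + A·d² with d = x − 3.125:
  web: d = -2.625 cm → contributes +132.5 cm⁴
  top flange (beyond web): d = 2.625 cm → contributes +136.9 cm⁴
  bottom flange (beyond web): d = 2.625 cm → contributes +136.9 cm⁴
Total I = 406.3 cm⁴.

I_yy ≈ 410 cm⁴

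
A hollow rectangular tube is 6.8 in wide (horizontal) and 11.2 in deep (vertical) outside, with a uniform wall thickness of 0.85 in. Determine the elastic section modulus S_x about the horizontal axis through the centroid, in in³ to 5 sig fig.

S_x ≈ 77.097 in³

Split into non-overlapping primitives; take the origin at the lower-left of the bounding box.
Outer rectangle: 6.8 × 11.2, A = 76.16 in², y = 5.6 in, Ī = 796.1259 in⁴.
Inner void (subtracted): 5.1 × 9.5, A = 48.45 in², y = 5.6 in, Ī = 364.3844 in⁴.
By symmetry the centroid is at mid-height, ȳ = 5.6 in.
All pieces are centred on the horizontal axis through the centroid, so I = ΣĪ (holes subtracted) = 431.7415 in⁴.
Extreme fibre distance c = 5.6 in; S = I/c = 77.09669 in³.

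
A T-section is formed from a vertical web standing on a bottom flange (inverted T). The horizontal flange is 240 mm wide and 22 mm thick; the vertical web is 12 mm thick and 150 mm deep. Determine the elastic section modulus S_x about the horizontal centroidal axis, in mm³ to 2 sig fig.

S_x ≈ 9.7 × 10⁴ mm³

Decompose the section into non-overlapping parts with the origin at the bottom-left of its bounding rectangle.
Flange: 240 × 22, A = 5 280 mm², y = 11 mm, Ī = 212 960 mm⁴.
Web: 12 × 150, A = 1 800 mm², y = 97 mm, Ī = 3 375 000 mm⁴.
Centroid: ȳ = ΣA·y / ΣA = 32.86 mm.
Transfer each piece to the horizontal centroidal axis using Ī + A·d² with d = y − 32.86:
  flange: d = -21.86 mm → contributes +2 737 076 mm⁴
  web: d = 64.14 mm → contributes +10 779 074 mm⁴
Total I = 13 516 150 mm⁴.
Extreme fibre distance c = 139.1 mm; S = I/c = 97 144 mm³.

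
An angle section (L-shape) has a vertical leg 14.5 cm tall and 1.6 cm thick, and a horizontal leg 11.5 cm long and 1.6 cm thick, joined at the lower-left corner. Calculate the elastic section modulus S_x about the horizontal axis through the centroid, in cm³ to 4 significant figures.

S_x ≈ 81.23 cm³

Decompose the section into non-overlapping parts with the origin at the bottom-left of its bounding rectangle.
Vertical leg: 1.6 × 14.5, A = 23.2 cm², y = 7.25 cm, Ī = 406.483 cm⁴.
Horizontal leg (remainder): 9.9 × 1.6, A = 15.84 cm², y = 0.8 cm, Ī = 3.3792 cm⁴.
Centroid: ȳ = ΣA·y / ΣA = 4.63299 cm.
Transfer each piece to the horizontal axis through the centroid using Ī + A·d² with d = y − 4.63299:
  vertical leg: d = 2.61701 cm → contributes +565.374 cm⁴
  horizontal leg (remainder): d = -3.83299 cm → contributes +236.098 cm⁴
Total I = 801.472 cm⁴.
Extreme fibre distance c = 9.86701 cm; S = I/c = 81.2274 cm³.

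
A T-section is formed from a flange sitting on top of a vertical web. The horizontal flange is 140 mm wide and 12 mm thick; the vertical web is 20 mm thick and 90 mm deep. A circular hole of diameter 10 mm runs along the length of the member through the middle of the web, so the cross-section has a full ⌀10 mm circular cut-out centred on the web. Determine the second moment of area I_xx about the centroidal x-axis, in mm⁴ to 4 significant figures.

I_xx ≈ 3.446 × 10⁶ mm⁴

Break the section into simple shapes (no overlaps), measuring from the bottom-left corner of the bounding box.
Flange: 140 × 12, A = 1 680 mm², y = 96 mm, Ī = 20 160 mm⁴.
Web: 20 × 90, A = 1 800 mm², y = 45 mm, Ī = 1 215 000 mm⁴.
Hole (subtracted): ⌀10, A = 78.5398 mm², y = 45 mm, Ī = 490.874 mm⁴.
Centroid: ȳ = ΣA·y / ΣA = 70.1892 mm.
Transfer each piece to the centroidal x-axis using Ī + A·d² with d = y − 70.1892:
  flange: d = 25.8108 mm → contributes +1 139 373 mm⁴
  web: d = -25.1892 mm → contributes +2 357 091 mm⁴
  hole: d = -25.1892 mm → contributes −50 324 mm⁴
Total I = 3 446 140 mm⁴.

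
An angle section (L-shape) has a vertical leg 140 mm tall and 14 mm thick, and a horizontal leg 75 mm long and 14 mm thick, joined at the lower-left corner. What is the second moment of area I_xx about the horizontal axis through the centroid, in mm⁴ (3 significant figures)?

I_xx ≈ 5.58 × 10⁶ mm⁴

Break the section into simple shapes (no overlaps), measuring from the bottom-left corner of the bounding box.
Vertical leg: 14 × 140, A = 1 960 mm², y = 70 mm, Ī = 3 201 333 mm⁴.
Horizontal leg (remainder): 61 × 14, A = 854 mm², y = 7 mm, Ī = 13 949 mm⁴.
Centroid: ȳ = ΣA·y / ΣA = 50.881 mm.
Transfer each piece to the horizontal axis through the centroid using Ī + A·d² with d = y − 50.881:
  vertical leg: d = 19.119 mm → contributes +3 917 814 mm⁴
  horizontal leg (remainder): d = -43.881 mm → contributes +1 658 331 mm⁴
Total I = 5 576 146 mm⁴.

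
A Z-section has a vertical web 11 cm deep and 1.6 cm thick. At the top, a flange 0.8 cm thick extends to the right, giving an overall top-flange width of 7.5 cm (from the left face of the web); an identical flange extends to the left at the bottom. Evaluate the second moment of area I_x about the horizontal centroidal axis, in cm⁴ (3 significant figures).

Treat the section as a set of non-overlapping primitives; coordinates are from the bounding-box lower-left.
Web: 1.6 × 11, A = 17.6 cm², y = 5.5 cm, Ī = 177.47 cm⁴.
Top flange (beyond web): 5.9 × 0.8, A = 4.72 cm², y = 10.6 cm, Ī = 0.25173 cm⁴.
Bottom flange (beyond web): 5.9 × 0.8, A = 4.72 cm², y = 0.4 cm, Ī = 0.25173 cm⁴.
Centroid: ȳ = ΣA·y / ΣA = 5.5 cm.
Transfer each piece to the horizontal centroidal axis using Ī + A·d² with d = y − 5.5:
  web: d = 0 cm → contributes +177.47 cm⁴
  top flange (beyond web): d = 5.1 cm → contributes +123.02 cm⁴
  bottom flange (beyond web): d = -5.1 cm → contributes +123.02 cm⁴
Total I = 423.5 cm⁴.

I_x ≈ 424 cm⁴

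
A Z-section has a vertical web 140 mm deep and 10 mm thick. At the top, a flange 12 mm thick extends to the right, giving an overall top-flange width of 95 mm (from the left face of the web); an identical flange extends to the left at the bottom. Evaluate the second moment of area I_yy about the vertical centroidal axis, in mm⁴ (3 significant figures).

I_yy ≈ 5.84 × 10⁶ mm⁴

Split into non-overlapping primitives; take the origin at the lower-left of the bounding box.
Web: 10 × 140, A = 1 400 mm², x = 90 mm, Ī = 11 667 mm⁴.
Top flange (beyond web): 85 × 12, A = 1 020 mm², x = 137.5 mm, Ī = 614 125 mm⁴.
Bottom flange (beyond web): 85 × 12, A = 1 020 mm², x = 42.5 mm, Ī = 614 125 mm⁴.
Centroid: x̄ = ΣA·x / ΣA = 90 mm.
Transfer each piece to the vertical centroidal axis using Ī + A·d² with d = x − 90:
  web: d = 0 mm → contributes +11 667 mm⁴
  top flange (beyond web): d = 47.5 mm → contributes +2 915 500 mm⁴
  bottom flange (beyond web): d = -47.5 mm → contributes +2 915 500 mm⁴
Total I = 5 842 667 mm⁴.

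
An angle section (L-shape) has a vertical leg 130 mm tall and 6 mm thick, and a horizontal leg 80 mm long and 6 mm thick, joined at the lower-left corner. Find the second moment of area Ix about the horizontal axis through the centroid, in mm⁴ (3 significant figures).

Ix ≈ 2.19 × 10⁶ mm⁴

Treat the section as a set of non-overlapping primitives; coordinates are from the bounding-box lower-left.
Vertical leg: 6 × 130, A = 780 mm², y = 65 mm, Ī = 1 098 500 mm⁴.
Horizontal leg (remainder): 74 × 6, A = 444 mm², y = 3 mm, Ī = 1 332 mm⁴.
Centroid: ȳ = ΣA·y / ΣA = 42.51 mm.
Transfer each piece to the horizontal axis through the centroid using Ī + A·d² with d = y − 42.51:
  vertical leg: d = 22.49 mm → contributes +1 493 031 mm⁴
  horizontal leg (remainder): d = -39.51 mm → contributes +694 427 mm⁴
Total I = 2 187 458 mm⁴.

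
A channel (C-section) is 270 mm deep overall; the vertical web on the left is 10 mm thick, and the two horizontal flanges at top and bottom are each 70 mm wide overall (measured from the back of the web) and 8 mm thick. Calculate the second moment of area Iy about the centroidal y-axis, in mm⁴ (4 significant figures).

Iy ≈ 1.178 × 10⁶ mm⁴

Decompose the section into non-overlapping parts with the origin at the bottom-left of its bounding rectangle.
Web: 10 × 270, A = 2 700 mm², x = 5 mm, Ī = 22 500 mm⁴.
Top flange (beyond web): 60 × 8, A = 480 mm², x = 40 mm, Ī = 144 000 mm⁴.
Bottom flange (beyond web): 60 × 8, A = 480 mm², x = 40 mm, Ī = 144 000 mm⁴.
Centroid: x̄ = ΣA·x / ΣA = 14.1803 mm.
Transfer each piece to the centroidal y-axis using Ī + A·d² with d = x − 14.1803:
  web: d = -9.18033 mm → contributes +250 052 mm⁴
  top flange (beyond web): d = 25.8197 mm → contributes +463 995 mm⁴
  bottom flange (beyond web): d = 25.8197 mm → contributes +463 995 mm⁴
Total I = 1 178 041 mm⁴.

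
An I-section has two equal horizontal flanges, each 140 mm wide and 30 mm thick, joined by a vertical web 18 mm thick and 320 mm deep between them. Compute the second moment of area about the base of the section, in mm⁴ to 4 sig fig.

Break the section into simple shapes (no overlaps), measuring from the bottom-left corner of the bounding box.
Bottom flange: 140 × 30, A = 4 200 mm², y = 15 mm, Ī = 315 000 mm⁴.
Web: 18 × 320, A = 5 760 mm², y = 190 mm, Ī = 49 152 000 mm⁴.
Top flange: 140 × 30, A = 4 200 mm², y = 365 mm, Ī = 315 000 mm⁴.
Transfer each piece to a horizontal axis along the bottom face using Ī + A·d² with d = y − 0:
  bottom flange: d = 15 mm → contributes +1 260 000 mm⁴
  web: d = 190 mm → contributes +257 088 000 mm⁴
  top flange: d = 365 mm → contributes +559 860 000 mm⁴
Total I = 818 208 000 mm⁴.

I_base ≈ 8.182 × 10⁸ mm⁴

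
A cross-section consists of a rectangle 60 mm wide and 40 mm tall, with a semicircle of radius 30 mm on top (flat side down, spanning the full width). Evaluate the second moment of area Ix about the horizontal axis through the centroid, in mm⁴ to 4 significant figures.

Ix ≈ 1.362 × 10⁶ mm⁴

Break the section into simple shapes (no overlaps), measuring from the bottom-left corner of the bounding box.
Rectangular body: 60 × 40, A = 2 400 mm², y = 20 mm, Ī = 320 000 mm⁴.
Semicircular cap: semicircle r = 30, A = 1413.72 mm², y = 52.7324 mm, Ī = 88903.1 mm⁴.
Centroid: ȳ = ΣA·y / ΣA = 32.1337 mm.
Transfer each piece to the horizontal axis through the centroid using Ī + A·d² with d = y − 32.1337:
  rectangular body: d = -12.1337 mm → contributes +673 342 mm⁴
  semicircular cap: d = 20.5987 mm → contributes +688 754 mm⁴
Total I = 1 362 096 mm⁴.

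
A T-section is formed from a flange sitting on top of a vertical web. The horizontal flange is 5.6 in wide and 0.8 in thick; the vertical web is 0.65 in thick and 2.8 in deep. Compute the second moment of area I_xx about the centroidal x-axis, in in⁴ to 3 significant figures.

I_xx ≈ 5.62 in⁴

Decompose the section into non-overlapping parts with the origin at the bottom-left of its bounding rectangle.
Flange: 5.6 × 0.8, A = 4.48 in², y = 3.2 in, Ī = 0.23893 in⁴.
Web: 0.65 × 2.8, A = 1.82 in², y = 1.4 in, Ī = 1.1891 in⁴.
Centroid: ȳ = ΣA·y / ΣA = 2.68 in.
Transfer each piece to the centroidal x-axis using Ī + A·d² with d = y − 2.68:
  flange: d = 0.52 in → contributes +1.4503 in⁴
  web: d = -1.28 in → contributes +4.171 in⁴
Total I = 5.6213 in⁴.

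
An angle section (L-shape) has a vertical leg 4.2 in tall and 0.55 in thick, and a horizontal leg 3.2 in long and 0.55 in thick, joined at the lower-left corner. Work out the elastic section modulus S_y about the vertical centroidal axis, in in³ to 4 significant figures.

Split into non-overlapping primitives; take the origin at the lower-left of the bounding box.
Vertical leg: 0.55 × 4.2, A = 2.31 in², x = 0.275 in, Ī = 0.0582313 in⁴.
Horizontal leg (remainder): 2.65 × 0.55, A = 1.4575 in², x = 1.875 in, Ī = 0.852941 in⁴.
Centroid: x̄ = ΣA·x / ΣA = 0.893978 in.
Transfer each piece to the vertical centroidal axis using Ī + A·d² with d = x − 0.893978:
  vertical leg: d = -0.618978 in → contributes +0.943271 in⁴
  horizontal leg (remainder): d = 0.981022 in → contributes +2.25564 in⁴
Total I = 3.19892 in⁴.
Extreme fibre distance c = 2.30602 in; S = I/c = 1.3872 in³.

S_y ≈ 1.387 in³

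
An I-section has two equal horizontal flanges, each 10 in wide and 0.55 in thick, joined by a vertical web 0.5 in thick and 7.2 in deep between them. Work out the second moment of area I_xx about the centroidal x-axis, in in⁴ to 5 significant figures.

Decompose the section into non-overlapping parts with the origin at the bottom-left of its bounding rectangle.
Bottom flange: 10 × 0.55, A = 5.5 in², y = 0.275 in, Ī = 0.1386458 in⁴.
Web: 0.5 × 7.2, A = 3.6 in², y = 4.15 in, Ī = 15.552 in⁴.
Top flange: 10 × 0.55, A = 5.5 in², y = 8.025 in, Ī = 0.1386458 in⁴.
By symmetry the centroid is at mid-height, ȳ = 4.15 in.
Transfer each piece to the centroidal x-axis using Ī + A·d² with d = y − 4.15:
  bottom flange: d = -3.875 in → contributes +82.72458 in⁴
  web: d = 0 in → contributes +15.552 in⁴
  top flange: d = 3.875 in → contributes +82.72458 in⁴
Total I = 181.0012 in⁴.

I_xx ≈ 181.00 in⁴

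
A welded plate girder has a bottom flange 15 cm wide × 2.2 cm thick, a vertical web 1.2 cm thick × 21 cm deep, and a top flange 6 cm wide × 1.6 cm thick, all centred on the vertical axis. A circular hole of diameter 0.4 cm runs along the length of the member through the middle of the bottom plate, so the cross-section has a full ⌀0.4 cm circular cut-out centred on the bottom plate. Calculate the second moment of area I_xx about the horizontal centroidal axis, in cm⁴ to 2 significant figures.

I_xx ≈ 5500 cm⁴

Decompose the section into non-overlapping parts with the origin at the bottom-left of its bounding rectangle.
Bottom plate: 15 × 2.2, A = 33 cm², y = 1.1 cm, Ī = 13.31 cm⁴.
Web plate: 1.2 × 21, A = 25.2 cm², y = 12.7 cm, Ī = 926.1 cm⁴.
Top plate: 6 × 1.6, A = 9.6 cm², y = 24 cm, Ī = 2.048 cm⁴.
Hole (subtracted): ⌀0.4, A = 0.1257 cm², y = 1.1 cm, Ī = 0.001257 cm⁴.
Centroid: ȳ = ΣA·y / ΣA = 8.668 cm.
Transfer each piece to the horizontal centroidal axis using Ī + A·d² with d = y − 8.668:
  bottom plate: d = -7.568 cm → contributes +1 903 cm⁴
  web plate: d = 4.032 cm → contributes +1 336 cm⁴
  top plate: d = 15.33 cm → contributes +2 259 cm⁴
  hole: d = -7.568 cm → contributes −7.199 cm⁴
Total I = 5 491 cm⁴.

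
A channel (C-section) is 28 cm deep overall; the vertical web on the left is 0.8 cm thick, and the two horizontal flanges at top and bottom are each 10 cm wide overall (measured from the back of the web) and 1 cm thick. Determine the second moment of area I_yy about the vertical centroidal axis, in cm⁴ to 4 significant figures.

Treat the section as a set of non-overlapping primitives; coordinates are from the bounding-box lower-left.
Web: 0.8 × 28, A = 22.4 cm², x = 0.4 cm, Ī = 1.19467 cm⁴.
Top flange (beyond web): 9.2 × 1, A = 9.2 cm², x = 5.4 cm, Ī = 64.8907 cm⁴.
Bottom flange (beyond web): 9.2 × 1, A = 9.2 cm², x = 5.4 cm, Ī = 64.8907 cm⁴.
Centroid: x̄ = ΣA·x / ΣA = 2.6549 cm.
Transfer each piece to the vertical centroidal axis using Ī + A·d² with d = x − 2.6549:
  web: d = -2.2549 cm → contributes +115.089 cm⁴
  top flange (beyond web): d = 2.7451 cm → contributes +134.218 cm⁴
  bottom flange (beyond web): d = 2.7451 cm → contributes +134.218 cm⁴
Total I = 383.525 cm⁴.

I_yy ≈ 383.5 cm⁴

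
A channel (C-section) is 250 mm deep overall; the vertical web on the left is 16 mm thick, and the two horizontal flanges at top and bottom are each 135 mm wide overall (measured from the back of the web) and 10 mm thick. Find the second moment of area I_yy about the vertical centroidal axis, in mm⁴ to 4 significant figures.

Split into non-overlapping primitives; take the origin at the lower-left of the bounding box.
Web: 16 × 250, A = 4 000 mm², x = 8 mm, Ī = 85333.3 mm⁴.
Top flange (beyond web): 119 × 10, A = 1 190 mm², x = 75.5 mm, Ī = 1 404 299 mm⁴.
Bottom flange (beyond web): 119 × 10, A = 1 190 mm², x = 75.5 mm, Ī = 1 404 299 mm⁴.
Centroid: x̄ = ΣA·x / ΣA = 33.1803 mm.
Transfer each piece to the vertical centroidal axis using Ī + A·d² with d = x − 33.1803:
  web: d = -25.1803 mm → contributes +2 621 513 mm⁴
  top flange (beyond web): d = 42.3197 mm → contributes +3 535 543 mm⁴
  bottom flange (beyond web): d = 42.3197 mm → contributes +3 535 543 mm⁴
Total I = 9 692 599 mm⁴.

I_yy ≈ 9.693 × 10⁶ mm⁴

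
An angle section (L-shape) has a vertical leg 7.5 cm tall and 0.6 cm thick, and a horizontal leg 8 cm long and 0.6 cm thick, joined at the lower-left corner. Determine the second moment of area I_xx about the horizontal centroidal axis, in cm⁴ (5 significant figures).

Decompose the section into non-overlapping parts with the origin at the bottom-left of its bounding rectangle.
Vertical leg: 0.6 × 7.5, A = 4.5 cm², y = 3.75 cm, Ī = 21.09375 cm⁴.
Horizontal leg (remainder): 7.4 × 0.6, A = 4.44 cm², y = 0.3 cm, Ī = 0.1332 cm⁴.
Centroid: ȳ = ΣA·y / ΣA = 2.036577 cm.
Transfer each piece to the horizontal centroidal axis using Ī + A·d² with d = y − 2.036577:
  vertical leg: d = 1.713423 cm → contributes +34.30493 cm⁴
  horizontal leg (remainder): d = -1.736577 cm → contributes +13.52291 cm⁴
Total I = 47.82784 cm⁴.

I_xx ≈ 47.828 cm⁴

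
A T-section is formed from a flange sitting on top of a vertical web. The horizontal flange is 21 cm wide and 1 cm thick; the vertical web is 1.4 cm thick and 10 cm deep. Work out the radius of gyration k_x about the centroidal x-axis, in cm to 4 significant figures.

Treat the section as a set of non-overlapping primitives; coordinates are from the bounding-box lower-left.
Flange: 21 × 1, A = 21 cm², y = 10.5 cm, Ī = 1.75 cm⁴.
Web: 1.4 × 10, A = 14 cm², y = 5 cm, Ī = 116.667 cm⁴.
Centroid: ȳ = ΣA·y / ΣA = 8.3 cm.
Transfer each piece to the centroidal x-axis using Ī + A·d² with d = y − 8.3:
  flange: d = 2.2 cm → contributes +103.39 cm⁴
  web: d = -3.3 cm → contributes +269.127 cm⁴
Total I = 372.517 cm⁴.
Radius of gyration: k = √(I/A) = √(372.517 / 35) = 3.26241 cm.

k_x ≈ 3.262 cm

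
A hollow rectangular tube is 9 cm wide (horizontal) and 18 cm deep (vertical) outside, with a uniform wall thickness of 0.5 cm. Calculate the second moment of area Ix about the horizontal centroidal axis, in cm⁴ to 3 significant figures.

Ix ≈ 1100 cm⁴

Split into non-overlapping primitives; take the origin at the lower-left of the bounding box.
Outer rectangle: 9 × 18, A = 162 cm², y = 9 cm, Ī = 4 374 cm⁴.
Inner void (subtracted): 8 × 17, A = 136 cm², y = 9 cm, Ī = 3275.3 cm⁴.
By symmetry the centroid is at mid-height, ȳ = 9 cm.
All pieces are centred on the horizontal centroidal axis, so I = ΣĪ (holes subtracted) = 1098.7 cm⁴.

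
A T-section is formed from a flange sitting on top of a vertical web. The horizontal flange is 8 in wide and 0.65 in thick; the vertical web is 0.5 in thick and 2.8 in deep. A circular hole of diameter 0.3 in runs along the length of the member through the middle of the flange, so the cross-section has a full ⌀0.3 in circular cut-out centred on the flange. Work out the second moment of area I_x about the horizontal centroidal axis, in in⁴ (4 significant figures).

I_x ≈ 4.370 in⁴

Break the section into simple shapes (no overlaps), measuring from the bottom-left corner of the bounding box.
Flange: 8 × 0.65, A = 5.2 in², y = 3.125 in, Ī = 0.183083 in⁴.
Web: 0.5 × 2.8, A = 1.4 in², y = 1.4 in, Ī = 0.914667 in⁴.
Hole (subtracted): ⌀0.3, A = 0.0706858 in², y = 3.125 in, Ī = 0.000397608 in⁴.
Centroid: ȳ = ΣA·y / ΣA = 2.75513 in.
Transfer each piece to the horizontal centroidal axis using Ī + A·d² with d = y − 2.75513:
  flange: d = 0.36987 in → contributes +0.894465 in⁴
  web: d = -1.35513 in → contributes +3.48559 in⁴
  hole: d = 0.36987 in → contributes −0.0100677 in⁴
Total I = 4.36999 in⁴.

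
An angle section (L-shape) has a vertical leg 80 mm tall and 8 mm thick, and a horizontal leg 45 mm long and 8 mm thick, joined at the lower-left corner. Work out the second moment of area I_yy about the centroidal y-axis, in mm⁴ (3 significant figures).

Treat the section as a set of non-overlapping primitives; coordinates are from the bounding-box lower-left.
Vertical leg: 8 × 80, A = 640 mm², x = 4 mm, Ī = 3413.3 mm⁴.
Horizontal leg (remainder): 37 × 8, A = 296 mm², x = 26.5 mm, Ī = 33 769 mm⁴.
Centroid: x̄ = ΣA·x / ΣA = 11.115 mm.
Transfer each piece to the centroidal y-axis using Ī + A·d² with d = x − 11.115:
  vertical leg: d = -7.1154 mm → contributes +35 816 mm⁴
  horizontal leg (remainder): d = 15.385 mm → contributes +103 828 mm⁴
Total I = 139 644 mm⁴.

I_yy ≈ 1.40 × 10⁵ mm⁴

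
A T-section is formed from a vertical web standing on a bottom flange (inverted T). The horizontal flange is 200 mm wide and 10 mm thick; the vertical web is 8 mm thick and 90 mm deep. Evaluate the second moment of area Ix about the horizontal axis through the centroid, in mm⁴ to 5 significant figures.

Treat the section as a set of non-overlapping primitives; coordinates are from the bounding-box lower-left.
Flange: 200 × 10, A = 2 000 mm², y = 5 mm, Ī = 16666.67 mm⁴.
Web: 8 × 90, A = 720 mm², y = 55 mm, Ī = 486 000 mm⁴.
Centroid: ȳ = ΣA·y / ΣA = 18.23529 mm.
Transfer each piece to the horizontal axis through the centroid using Ī + A·d² with d = y − 18.23529:
  flange: d = -13.23529 mm → contributes +367012.7 mm⁴
  web: d = 36.76471 mm → contributes +1 459 183 mm⁴
Total I = 1 826 196 mm⁴.

Ix ≈ 1.8262 × 10⁶ mm⁴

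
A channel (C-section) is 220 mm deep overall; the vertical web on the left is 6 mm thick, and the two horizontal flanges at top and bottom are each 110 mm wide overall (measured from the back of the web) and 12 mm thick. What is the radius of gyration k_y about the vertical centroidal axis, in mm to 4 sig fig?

Split into non-overlapping primitives; take the origin at the lower-left of the bounding box.
Web: 6 × 220, A = 1 320 mm², x = 3 mm, Ī = 3 960 mm⁴.
Top flange (beyond web): 104 × 12, A = 1 248 mm², x = 58 mm, Ī = 1 124 864 mm⁴.
Bottom flange (beyond web): 104 × 12, A = 1 248 mm², x = 58 mm, Ī = 1 124 864 mm⁴.
Centroid: x̄ = ΣA·x / ΣA = 38.9748 mm.
Transfer each piece to the vertical centroidal axis using Ī + A·d² with d = x − 38.9748:
  web: d = -35.9748 mm → contributes +1 712 290 mm⁴
  top flange (beyond web): d = 19.0252 mm → contributes +1 576 586 mm⁴
  bottom flange (beyond web): d = 19.0252 mm → contributes +1 576 586 mm⁴
Total I = 4 865 462 mm⁴.
Radius of gyration: k = √(I/A) = √(4 865 462 / 3 816) = 35.7074 mm.

k_y ≈ 35.71 mm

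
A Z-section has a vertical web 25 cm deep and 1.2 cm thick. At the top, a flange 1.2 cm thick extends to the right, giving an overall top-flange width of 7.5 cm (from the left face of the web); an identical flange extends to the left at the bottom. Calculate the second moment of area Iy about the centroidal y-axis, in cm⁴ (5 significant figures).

Iy ≈ 266.23 cm⁴

Decompose the section into non-overlapping parts with the origin at the bottom-left of its bounding rectangle.
Web: 1.2 × 25, A = 30 cm², x = 6.9 cm, Ī = 3.6 cm⁴.
Top flange (beyond web): 6.3 × 1.2, A = 7.56 cm², x = 10.65 cm, Ī = 25.0047 cm⁴.
Bottom flange (beyond web): 6.3 × 1.2, A = 7.56 cm², x = 3.15 cm, Ī = 25.0047 cm⁴.
Centroid: x̄ = ΣA·x / ΣA = 6.9 cm.
Transfer each piece to the centroidal y-axis using Ī + A·d² with d = x − 6.9:
  web: d = 0 cm → contributes +3.6 cm⁴
  top flange (beyond web): d = 3.75 cm → contributes +131.3172 cm⁴
  bottom flange (beyond web): d = -3.75 cm → contributes +131.3172 cm⁴
Total I = 266.2344 cm⁴.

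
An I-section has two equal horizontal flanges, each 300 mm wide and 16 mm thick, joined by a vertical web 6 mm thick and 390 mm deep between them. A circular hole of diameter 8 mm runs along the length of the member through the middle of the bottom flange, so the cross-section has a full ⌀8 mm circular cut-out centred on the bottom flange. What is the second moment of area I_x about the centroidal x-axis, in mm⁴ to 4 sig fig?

Decompose the section into non-overlapping parts with the origin at the bottom-left of its bounding rectangle.
Bottom flange: 300 × 16, A = 4 800 mm², y = 8 mm, Ī = 102 400 mm⁴.
Web: 6 × 390, A = 2 340 mm², y = 211 mm, Ī = 29 659 500 mm⁴.
Top flange: 300 × 16, A = 4 800 mm², y = 414 mm, Ī = 102 400 mm⁴.
Hole (subtracted): ⌀8, A = 50.2655 mm², y = 8 mm, Ī = 201.062 mm⁴.
Centroid: ȳ = ΣA·y / ΣA = 211.858 mm.
Transfer each piece to the centroidal x-axis using Ī + A·d² with d = y − 211.858:
  bottom flange: d = -203.858 mm → contributes +199 581 616 mm⁴
  web: d = -0.85821 mm → contributes +29 661 223 mm⁴
  top flange: d = 202.142 mm → contributes +196 236 655 mm⁴
  hole: d = -203.858 mm → contributes −2 089 143 mm⁴
Total I = 423 390 352 mm⁴.

I_x ≈ 4.234 × 10⁸ mm⁴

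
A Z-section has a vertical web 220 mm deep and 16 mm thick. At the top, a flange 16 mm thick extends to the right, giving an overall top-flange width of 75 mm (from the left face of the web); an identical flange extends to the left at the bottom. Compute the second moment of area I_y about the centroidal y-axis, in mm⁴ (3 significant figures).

I_y ≈ 3.28 × 10⁶ mm⁴

Decompose the section into non-overlapping parts with the origin at the bottom-left of its bounding rectangle.
Web: 16 × 220, A = 3 520 mm², x = 67 mm, Ī = 75 093 mm⁴.
Top flange (beyond web): 59 × 16, A = 944 mm², x = 104.5 mm, Ī = 273 839 mm⁴.
Bottom flange (beyond web): 59 × 16, A = 944 mm², x = 29.5 mm, Ī = 273 839 mm⁴.
Centroid: x̄ = ΣA·x / ΣA = 67 mm.
Transfer each piece to the centroidal y-axis using Ī + A·d² with d = x − 67:
  web: d = 0 mm → contributes +75 093 mm⁴
  top flange (beyond web): d = 37.5 mm → contributes +1 601 339 mm⁴
  bottom flange (beyond web): d = -37.5 mm → contributes +1 601 339 mm⁴
Total I = 3 277 771 mm⁴.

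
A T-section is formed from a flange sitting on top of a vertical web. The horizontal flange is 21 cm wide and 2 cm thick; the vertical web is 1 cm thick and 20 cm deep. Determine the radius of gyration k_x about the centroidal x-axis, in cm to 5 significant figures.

k_x ≈ 6.1172 cm

Decompose the section into non-overlapping parts with the origin at the bottom-left of its bounding rectangle.
Flange: 21 × 2, A = 42 cm², y = 21 cm, Ī = 14 cm⁴.
Web: 1 × 20, A = 20 cm², y = 10 cm, Ī = 666.6667 cm⁴.
Centroid: ȳ = ΣA·y / ΣA = 17.45161 cm.
Transfer each piece to the centroidal x-axis using Ī + A·d² with d = y − 17.45161:
  flange: d = 3.548387 cm → contributes +542.8241 cm⁴
  web: d = -7.451613 cm → contributes +1777.197 cm⁴
Total I = 2320.022 cm⁴.
Radius of gyration: k = √(I/A) = √(2320.022 / 62) = 6.117165 cm.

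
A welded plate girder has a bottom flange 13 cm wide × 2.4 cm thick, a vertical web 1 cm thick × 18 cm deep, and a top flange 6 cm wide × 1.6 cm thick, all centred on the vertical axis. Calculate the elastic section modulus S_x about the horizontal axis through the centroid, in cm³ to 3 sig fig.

Decompose the section into non-overlapping parts with the origin at the bottom-left of its bounding rectangle.
Bottom plate: 13 × 2.4, A = 31.2 cm², y = 1.2 cm, Ī = 14.976 cm⁴.
Web plate: 1 × 18, A = 18 cm², y = 11.4 cm, Ī = 486 cm⁴.
Top plate: 6 × 1.6, A = 9.6 cm², y = 21.2 cm, Ī = 2.048 cm⁴.
Centroid: ȳ = ΣA·y / ΣA = 7.5878 cm.
Transfer each piece to the horizontal axis through the centroid using Ī + A·d² with d = y − 7.5878:
  bottom plate: d = -6.3878 cm → contributes +1 288 cm⁴
  web plate: d = 3.8122 cm → contributes +747.6 cm⁴
  top plate: d = 13.612 cm → contributes +1780.9 cm⁴
Total I = 3816.5 cm⁴.
Extreme fibre distance c = 14.412 cm; S = I/c = 264.81 cm³.

S_x ≈ 265 cm³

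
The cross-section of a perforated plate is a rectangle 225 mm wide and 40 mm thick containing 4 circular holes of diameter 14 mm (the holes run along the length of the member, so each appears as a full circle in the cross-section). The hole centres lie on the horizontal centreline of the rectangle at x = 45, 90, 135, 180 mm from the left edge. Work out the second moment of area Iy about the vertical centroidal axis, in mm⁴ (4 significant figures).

Iy ≈ 3.640 × 10⁷ mm⁴

Break the section into simple shapes (no overlaps), measuring from the bottom-left corner of the bounding box.
Plate: 225 × 40, A = 9 000 mm², x = 112.5 mm, Ī = 37 968 750 mm⁴.
Hole 1 (subtracted): ⌀14, A = 153.938 mm², x = 45 mm, Ī = 1885.74 mm⁴.
Hole 2 (subtracted): ⌀14, A = 153.938 mm², x = 90 mm, Ī = 1885.74 mm⁴.
Hole 3 (subtracted): ⌀14, A = 153.938 mm², x = 135 mm, Ī = 1885.74 mm⁴.
Hole 4 (subtracted): ⌀14, A = 153.938 mm², x = 180 mm, Ī = 1885.74 mm⁴.
By symmetry the centroid is at mid-width, x̄ = 112.5 mm.
Transfer each piece to the vertical centroidal axis using Ī + A·d² with d = x − 112.5:
  plate: d = 0 mm → contributes +37 968 750 mm⁴
  hole 1: d = -67.5 mm → contributes −703 266 mm⁴
  hole 2: d = -22.5 mm → contributes −79816.9 mm⁴
  hole 3: d = 22.5 mm → contributes −79816.9 mm⁴
  hole 4: d = 67.5 mm → contributes −703 266 mm⁴
Total I = 36 402 584 mm⁴.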